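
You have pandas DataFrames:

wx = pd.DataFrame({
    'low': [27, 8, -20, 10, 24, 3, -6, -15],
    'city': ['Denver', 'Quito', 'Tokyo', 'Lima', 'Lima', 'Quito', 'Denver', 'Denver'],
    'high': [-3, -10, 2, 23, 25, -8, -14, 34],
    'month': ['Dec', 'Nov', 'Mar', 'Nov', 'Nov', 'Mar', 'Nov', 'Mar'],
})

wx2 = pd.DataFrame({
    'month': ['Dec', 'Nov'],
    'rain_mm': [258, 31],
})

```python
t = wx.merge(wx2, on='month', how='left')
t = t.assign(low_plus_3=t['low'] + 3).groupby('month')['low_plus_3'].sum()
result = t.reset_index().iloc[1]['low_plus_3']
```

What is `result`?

-23

merge on 'month' (how='left') → 8 rows:
   low    city  high month  rain_mm
0   27  Denver    -3   Dec    258.0
1    8   Quito   -10   Nov     31.0
2  -20   Tokyo     2   Mar      NaN
3   10    Lima    23   Nov     31.0
4   24    Lima    25   Nov     31.0
5    3   Quito    -8   Mar      NaN
6   -6  Denver   -14   Nov     31.0
7  -15  Denver    34   Mar      NaN
add column low_plus_3 = t['low'] + 3:
   low    city  high month  rain_mm  low_plus_3
0   27  Denver    -3   Dec    258.0          30
1    8   Quito   -10   Nov     31.0          11
2  -20   Tokyo     2   Mar      NaN         -17
3   10    Lima    23   Nov     31.0          13
4   24    Lima    25   Nov     31.0          27
5    3   Quito    -8   Mar      NaN           6
6   -6  Denver   -14   Nov     31.0          -3
7  -15  Denver    34   Mar      NaN         -12
group by month, sum of low_plus_3:
month
Dec    30
Mar   -23
Nov    48
Name: low_plus_3, dtype: int64
reset_index():
  month  low_plus_3
0   Dec          30
1   Mar         -23
2   Nov          48
Then the value at position 1, column 'low_plus_3': -23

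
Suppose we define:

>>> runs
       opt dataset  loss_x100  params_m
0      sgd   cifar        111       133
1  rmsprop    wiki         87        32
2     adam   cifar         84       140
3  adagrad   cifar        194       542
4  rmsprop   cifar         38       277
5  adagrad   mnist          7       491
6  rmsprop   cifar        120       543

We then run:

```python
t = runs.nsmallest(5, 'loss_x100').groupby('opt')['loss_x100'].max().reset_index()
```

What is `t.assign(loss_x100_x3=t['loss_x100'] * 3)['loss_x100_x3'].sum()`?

take 5 rows with smallest loss_x100:
       opt dataset  loss_x100  params_m
5  adagrad   mnist          7       491
4  rmsprop   cifar         38       277
2     adam   cifar         84       140
1  rmsprop    wiki         87        32
0      sgd   cifar        111       133
group by opt, max of loss_x100:
opt
adagrad      7
adam        84
rmsprop     87
sgd        111
Name: loss_x100, dtype: int64
reset_index():
       opt  loss_x100
0  adagrad          7
1     adam         84
2  rmsprop         87
3      sgd        111
add column loss_x100_x3 = t['loss_x100'] * 3:
       opt  loss_x100  loss_x100_x3
0  adagrad          7            21
1     adam         84           252
2  rmsprop         87           261
3      sgd        111           333
Then the sum of column 'loss_x100_x3': 867

867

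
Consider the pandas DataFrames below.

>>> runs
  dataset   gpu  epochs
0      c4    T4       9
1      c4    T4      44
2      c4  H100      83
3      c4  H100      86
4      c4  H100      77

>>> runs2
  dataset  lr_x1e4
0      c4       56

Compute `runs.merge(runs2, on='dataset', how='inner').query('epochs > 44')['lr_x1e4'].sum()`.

merge on 'dataset' (how='inner') → 5 rows:
  dataset   gpu  epochs  lr_x1e4
0      c4    T4       9       56
1      c4    T4      44       56
2      c4  H100      83       56
3      c4  H100      86       56
4      c4  H100      77       56
filter rows where epochs > 44:
  dataset   gpu  epochs  lr_x1e4
2      c4  H100      83       56
3      c4  H100      86       56
4      c4  H100      77       56
Finally, sum of column 'lr_x1e4' = 168.

168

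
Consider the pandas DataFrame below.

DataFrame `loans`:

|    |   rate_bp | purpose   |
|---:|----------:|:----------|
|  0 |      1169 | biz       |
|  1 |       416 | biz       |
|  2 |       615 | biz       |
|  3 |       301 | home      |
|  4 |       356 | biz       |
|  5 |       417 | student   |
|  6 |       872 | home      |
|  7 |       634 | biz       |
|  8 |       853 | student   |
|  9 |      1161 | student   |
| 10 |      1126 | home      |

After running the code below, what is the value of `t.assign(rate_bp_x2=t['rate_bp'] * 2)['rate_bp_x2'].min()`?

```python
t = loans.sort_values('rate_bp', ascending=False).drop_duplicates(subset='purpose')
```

sort by rate_bp descending:
    rate_bp  purpose
0      1169      biz
9      1161  student
10     1126     home
6       872     home
8       853  student
7       634      biz
2       615      biz
5       417  student
1       416      biz
4       356      biz
3       301     home
drop duplicate purpose (keep=first):
    rate_bp  purpose
0      1169      biz
9      1161  student
10     1126     home
add column rate_bp_x2 = t['rate_bp'] * 2:
    rate_bp  purpose  rate_bp_x2
0      1169      biz        2338
9      1161  student        2322
10     1126     home        2252
Reading off the min of column 'rate_bp_x2', we get 2252.

2252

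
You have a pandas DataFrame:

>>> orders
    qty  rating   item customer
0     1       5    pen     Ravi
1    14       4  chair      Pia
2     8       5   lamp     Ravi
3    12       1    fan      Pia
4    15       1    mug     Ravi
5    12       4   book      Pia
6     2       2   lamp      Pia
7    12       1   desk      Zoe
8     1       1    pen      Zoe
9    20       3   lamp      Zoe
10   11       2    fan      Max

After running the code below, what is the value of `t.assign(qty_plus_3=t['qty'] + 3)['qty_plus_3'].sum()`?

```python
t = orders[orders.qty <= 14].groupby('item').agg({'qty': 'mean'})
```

filter rows where qty <= 14:
    qty  rating   item customer
0     1       5    pen     Ravi
1    14       4  chair      Pia
2     8       5   lamp     Ravi
3    12       1    fan      Pia
5    12       4   book      Pia
6     2       2   lamp      Pia
7    12       1   desk      Zoe
8     1       1    pen      Zoe
10   11       2    fan      Max
group by item, mean of qty:
        qty
item       
book   12.0
chair  14.0
desk   12.0
fan    11.5
lamp    5.0
pen     1.0
add column qty_plus_3 = t['qty'] + 3:
        qty  qty_plus_3
item                   
book   12.0        15.0
chair  14.0        17.0
desk   12.0        15.0
fan    11.5        14.5
lamp    5.0         8.0
pen     1.0         4.0
Taking the sum of column 'qty_plus_3' gives 73.5.

73.5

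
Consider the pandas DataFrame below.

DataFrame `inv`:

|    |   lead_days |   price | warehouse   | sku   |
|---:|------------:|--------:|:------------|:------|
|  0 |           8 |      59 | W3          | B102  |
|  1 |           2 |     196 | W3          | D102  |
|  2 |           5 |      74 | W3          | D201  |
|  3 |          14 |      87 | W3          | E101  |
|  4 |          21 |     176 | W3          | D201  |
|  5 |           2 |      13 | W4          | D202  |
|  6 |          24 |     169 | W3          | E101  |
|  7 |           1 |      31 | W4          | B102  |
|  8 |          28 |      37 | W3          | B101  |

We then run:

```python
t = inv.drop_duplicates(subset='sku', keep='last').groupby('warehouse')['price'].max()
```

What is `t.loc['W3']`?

196

drop duplicate sku (keep=last):
   lead_days  price warehouse   sku
1          2    196        W3  D102
4         21    176        W3  D201
5          2     13        W4  D202
6         24    169        W3  E101
7          1     31        W4  B102
8         28     37        W3  B101
group by warehouse, max of price:
warehouse
W3    196
W4     31
Name: price, dtype: int64
Hence 196.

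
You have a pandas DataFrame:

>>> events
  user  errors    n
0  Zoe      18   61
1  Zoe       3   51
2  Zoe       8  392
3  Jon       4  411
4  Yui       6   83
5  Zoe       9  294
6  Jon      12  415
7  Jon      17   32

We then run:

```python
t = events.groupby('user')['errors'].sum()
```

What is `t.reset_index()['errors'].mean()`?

group by user, sum of errors:
user
Jon    33
Yui     6
Zoe    38
Name: errors, dtype: int64
reset_index():
  user  errors
0  Jon      33
1  Yui       6
2  Zoe      38

25.6666666667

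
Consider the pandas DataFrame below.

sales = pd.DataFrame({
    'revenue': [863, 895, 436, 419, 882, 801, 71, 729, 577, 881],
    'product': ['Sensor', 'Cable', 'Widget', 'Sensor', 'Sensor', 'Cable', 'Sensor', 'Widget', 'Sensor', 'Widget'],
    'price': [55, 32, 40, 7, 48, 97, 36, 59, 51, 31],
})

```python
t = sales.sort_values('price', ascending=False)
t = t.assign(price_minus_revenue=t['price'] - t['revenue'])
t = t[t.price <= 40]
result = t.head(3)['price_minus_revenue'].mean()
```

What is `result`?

-431.333333333

sort by price descending:
   revenue product  price
5      801   Cable     97
7      729  Widget     59
0      863  Sensor     55
8      577  Sensor     51
4      882  Sensor     48
2      436  Widget     40
6       71  Sensor     36
1      895   Cable     32
9      881  Widget     31
3      419  Sensor      7
add column price_minus_revenue = t['price'] - t['revenue']:
   revenue product  price  price_minus_revenue
5      801   Cable     97                 -704
7      729  Widget     59                 -670
0      863  Sensor     55                 -808
8      577  Sensor     51                 -526
4      882  Sensor     48                 -834
2      436  Widget     40                 -396
6       71  Sensor     36                  -35
1      895   Cable     32                 -863
9      881  Widget     31                 -850
3      419  Sensor      7                 -412
filter rows where price <= 40:
   revenue product  price  price_minus_revenue
2      436  Widget     40                 -396
6       71  Sensor     36                  -35
1      895   Cable     32                 -863
9      881  Widget     31                 -850
3      419  Sensor      7                 -412
take first 3 rows:
   revenue product  price  price_minus_revenue
2      436  Widget     40                 -396
6       71  Sensor     36                  -35
1      895   Cable     32                 -863
The mean of column 'price_minus_revenue' is -431.333333333.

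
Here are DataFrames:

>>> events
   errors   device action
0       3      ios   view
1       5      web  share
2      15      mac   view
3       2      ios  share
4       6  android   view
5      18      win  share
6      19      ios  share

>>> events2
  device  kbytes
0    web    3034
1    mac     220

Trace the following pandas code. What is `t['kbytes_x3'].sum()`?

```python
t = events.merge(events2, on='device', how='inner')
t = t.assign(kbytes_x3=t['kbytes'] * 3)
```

merge on 'device' (how='inner') → 2 rows:
   errors device action  kbytes
0       5    web  share    3034
1      15    mac   view     220
add column kbytes_x3 = t['kbytes'] * 3:
   errors device action  kbytes  kbytes_x3
0       5    web  share    3034       9102
1      15    mac   view     220        660
The sum of column 'kbytes_x3' is 9762.

9762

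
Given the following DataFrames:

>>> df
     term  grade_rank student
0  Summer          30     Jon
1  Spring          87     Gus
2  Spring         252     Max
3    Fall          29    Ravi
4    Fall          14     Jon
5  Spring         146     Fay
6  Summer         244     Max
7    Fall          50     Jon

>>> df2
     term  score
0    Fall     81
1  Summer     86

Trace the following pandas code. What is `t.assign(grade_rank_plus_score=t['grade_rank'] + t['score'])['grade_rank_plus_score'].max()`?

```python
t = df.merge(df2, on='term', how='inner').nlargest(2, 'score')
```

merge on 'term' (how='inner') → 5 rows:
     term  grade_rank student  score
0  Summer          30     Jon     86
1    Fall          29    Ravi     81
2    Fall          14     Jon     81
3  Summer         244     Max     86
4    Fall          50     Jon     81
take 2 rows with largest score:
     term  grade_rank student  score
0  Summer          30     Jon     86
3  Summer         244     Max     86
add column grade_rank_plus_score = t['grade_rank'] + t['score']:
     term  grade_rank student  score  grade_rank_plus_score
0  Summer          30     Jon     86                    116
3  Summer         244     Max     86                    330
Reading off the max of column 'grade_rank_plus_score', we get 330.

330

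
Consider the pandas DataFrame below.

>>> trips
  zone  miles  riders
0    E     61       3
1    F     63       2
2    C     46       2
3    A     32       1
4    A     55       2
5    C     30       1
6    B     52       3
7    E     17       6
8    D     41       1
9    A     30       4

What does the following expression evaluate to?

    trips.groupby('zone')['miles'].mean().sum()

272.0

group by zone, mean of miles:
zone
A    39.0
B    52.0
C    38.0
D    41.0
E    39.0
F    63.0
Name: miles, dtype: float64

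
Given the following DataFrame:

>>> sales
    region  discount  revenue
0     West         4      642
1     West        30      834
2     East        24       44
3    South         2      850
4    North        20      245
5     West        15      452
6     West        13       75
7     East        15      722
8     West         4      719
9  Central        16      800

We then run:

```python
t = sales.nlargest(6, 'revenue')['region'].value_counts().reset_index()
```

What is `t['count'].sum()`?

take 6 rows with largest revenue:
    region  discount  revenue
3    South         2      850
1     West        30      834
9  Central        16      800
7     East        15      722
8     West         4      719
0     West         4      642
value_counts of region:
region
West       3
South      1
Central    1
East       1
Name: count, dtype: int64
reset_index():
    region  count
0     West      3
1    South      1
2  Central      1
3     East      1
sum of column 'count' → 6

6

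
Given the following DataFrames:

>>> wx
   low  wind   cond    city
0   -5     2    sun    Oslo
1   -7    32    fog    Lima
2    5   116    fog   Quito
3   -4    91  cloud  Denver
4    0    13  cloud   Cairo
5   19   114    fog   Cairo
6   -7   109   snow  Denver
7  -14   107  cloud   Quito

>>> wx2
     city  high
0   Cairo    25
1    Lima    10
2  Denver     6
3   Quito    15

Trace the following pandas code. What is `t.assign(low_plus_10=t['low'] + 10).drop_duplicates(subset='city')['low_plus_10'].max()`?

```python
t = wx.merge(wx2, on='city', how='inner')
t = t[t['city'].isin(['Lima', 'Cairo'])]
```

10

merge on 'city' (how='inner') → 7 rows:
   low  wind   cond    city  high
0   -7    32    fog    Lima    10
1    5   116    fog   Quito    15
2   -4    91  cloud  Denver     6
3    0    13  cloud   Cairo    25
4   19   114    fog   Cairo    25
5   -7   109   snow  Denver     6
6  -14   107  cloud   Quito    15
filter rows where city in ['Lima', 'Cairo']:
   low  wind   cond   city  high
0   -7    32    fog   Lima    10
3    0    13  cloud  Cairo    25
4   19   114    fog  Cairo    25
add column low_plus_10 = t['low'] + 10:
   low  wind   cond   city  high  low_plus_10
0   -7    32    fog   Lima    10            3
3    0    13  cloud  Cairo    25           10
4   19   114    fog  Cairo    25           29
drop duplicate city (keep=first):
   low  wind   cond   city  high  low_plus_10
0   -7    32    fog   Lima    10            3
3    0    13  cloud  Cairo    25           10
max of column 'low_plus_10' → 10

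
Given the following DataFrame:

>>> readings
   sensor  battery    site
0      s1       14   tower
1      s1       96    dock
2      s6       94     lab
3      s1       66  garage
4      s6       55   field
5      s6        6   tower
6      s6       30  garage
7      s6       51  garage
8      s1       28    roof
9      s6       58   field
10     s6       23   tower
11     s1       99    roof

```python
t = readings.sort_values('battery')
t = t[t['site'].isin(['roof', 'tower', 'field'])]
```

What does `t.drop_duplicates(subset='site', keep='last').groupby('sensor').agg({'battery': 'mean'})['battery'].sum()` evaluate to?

139.5

sort by battery:
   sensor  battery    site
5      s6        6   tower
0      s1       14   tower
10     s6       23   tower
8      s1       28    roof
6      s6       30  garage
7      s6       51  garage
4      s6       55   field
9      s6       58   field
3      s1       66  garage
2      s6       94     lab
1      s1       96    dock
11     s1       99    roof
filter rows where site in ['roof', 'tower', 'field']:
   sensor  battery   site
5      s6        6  tower
0      s1       14  tower
10     s6       23  tower
8      s1       28   roof
4      s6       55  field
9      s6       58  field
11     s1       99   roof
drop duplicate site (keep=last):
   sensor  battery   site
10     s6       23  tower
9      s6       58  field
11     s1       99   roof
group by sensor, mean of battery:
        battery
sensor         
s1         99.0
s6         40.5
The sum of column 'battery' is 139.5.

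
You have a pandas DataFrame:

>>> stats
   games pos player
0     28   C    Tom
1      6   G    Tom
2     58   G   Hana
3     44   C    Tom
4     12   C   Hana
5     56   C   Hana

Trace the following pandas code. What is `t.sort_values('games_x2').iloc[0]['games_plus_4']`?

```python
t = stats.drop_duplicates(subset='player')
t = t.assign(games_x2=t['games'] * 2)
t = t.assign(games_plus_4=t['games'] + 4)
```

32

drop duplicate player (keep=first):
   games pos player
0     28   C    Tom
2     58   G   Hana
add column games_x2 = t['games'] * 2:
   games pos player  games_x2
0     28   C    Tom        56
2     58   G   Hana       116
add column games_plus_4 = t['games'] + 4:
   games pos player  games_x2  games_plus_4
0     28   C    Tom        56            32
2     58   G   Hana       116            62
sort by games_x2:
   games pos player  games_x2  games_plus_4
0     28   C    Tom        56            32
2     58   G   Hana       116            62
Finally, value at position 0, column 'games_plus_4' = 32.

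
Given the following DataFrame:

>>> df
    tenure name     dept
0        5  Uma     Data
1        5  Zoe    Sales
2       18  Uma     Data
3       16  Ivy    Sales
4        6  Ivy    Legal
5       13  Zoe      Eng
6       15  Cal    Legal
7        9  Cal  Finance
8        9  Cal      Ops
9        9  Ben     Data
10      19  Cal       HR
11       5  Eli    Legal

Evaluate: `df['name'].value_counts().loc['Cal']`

4

value_counts of name:
name
Cal    4
Uma    2
Zoe    2
Ivy    2
Ben    1
Eli    1
Name: count, dtype: int64
value at index 'Cal' → 4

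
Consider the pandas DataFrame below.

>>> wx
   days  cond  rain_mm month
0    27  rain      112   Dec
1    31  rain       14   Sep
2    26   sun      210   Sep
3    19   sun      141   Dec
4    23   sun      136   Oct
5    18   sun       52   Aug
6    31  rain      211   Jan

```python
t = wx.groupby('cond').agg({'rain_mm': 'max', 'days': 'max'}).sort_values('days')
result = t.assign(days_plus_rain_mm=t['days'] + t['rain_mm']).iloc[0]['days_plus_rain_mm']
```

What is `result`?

group by cond: max(rain_mm), max(days):
      rain_mm  days
cond               
rain      211    31
sun       210    26
sort by days:
      rain_mm  days
cond               
sun       210    26
rain      211    31
add column days_plus_rain_mm = t['days'] + t['rain_mm']:
      rain_mm  days  days_plus_rain_mm
cond                                  
sun       210    26                236
rain      211    31                242
Then the value at position 0, column 'days_plus_rain_mm': 236

236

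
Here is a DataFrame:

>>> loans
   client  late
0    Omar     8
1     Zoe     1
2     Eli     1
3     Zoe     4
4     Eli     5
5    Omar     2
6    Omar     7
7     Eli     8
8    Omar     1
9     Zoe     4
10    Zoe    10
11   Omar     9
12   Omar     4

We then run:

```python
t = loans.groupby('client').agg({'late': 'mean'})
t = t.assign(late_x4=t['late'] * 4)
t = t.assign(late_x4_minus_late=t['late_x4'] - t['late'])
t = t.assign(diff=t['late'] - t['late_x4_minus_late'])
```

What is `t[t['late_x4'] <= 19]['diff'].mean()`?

group by client, mean of late:
            late
client          
Eli     4.666667
Omar    5.166667
Zoe     4.750000
add column late_x4 = t['late'] * 4:
            late    late_x4
client                     
Eli     4.666667  18.666667
Omar    5.166667  20.666667
Zoe     4.750000  19.000000
add column late_x4_minus_late = t['late_x4'] - t['late']:
            late    late_x4  late_x4_minus_late
client                                         
Eli     4.666667  18.666667               14.00
Omar    5.166667  20.666667               15.50
Zoe     4.750000  19.000000               14.25
add column diff = t['late'] - t['late_x4_minus_late']:
            late    late_x4  late_x4_minus_late       diff
client                                                    
Eli     4.666667  18.666667               14.00  -9.333333
Omar    5.166667  20.666667               15.50 -10.333333
Zoe     4.750000  19.000000               14.25  -9.500000
filter rows where late_x4 <= 19:
            late    late_x4  late_x4_minus_late      diff
client                                                   
Eli     4.666667  18.666667               14.00 -9.333333
Zoe     4.750000  19.000000               14.25 -9.500000
So mean() = -9.41666666667.

-9.41666666667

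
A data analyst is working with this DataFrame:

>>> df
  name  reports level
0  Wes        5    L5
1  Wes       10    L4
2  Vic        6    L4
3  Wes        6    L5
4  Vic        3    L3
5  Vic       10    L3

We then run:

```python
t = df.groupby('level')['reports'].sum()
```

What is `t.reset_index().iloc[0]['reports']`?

group by level, sum of reports:
level
L3    13
L4    16
L5    11
Name: reports, dtype: int64
reset_index():
  level  reports
0    L3       13
1    L4       16
2    L5       11
Hence 13.

13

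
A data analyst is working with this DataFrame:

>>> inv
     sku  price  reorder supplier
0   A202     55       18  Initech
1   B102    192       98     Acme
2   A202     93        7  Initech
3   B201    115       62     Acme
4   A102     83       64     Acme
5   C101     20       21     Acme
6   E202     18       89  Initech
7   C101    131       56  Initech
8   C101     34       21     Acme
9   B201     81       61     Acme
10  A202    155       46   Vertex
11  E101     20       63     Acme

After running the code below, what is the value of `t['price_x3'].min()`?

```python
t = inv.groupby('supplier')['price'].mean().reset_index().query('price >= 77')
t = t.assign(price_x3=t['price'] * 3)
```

233.571428571

group by supplier, mean of price:
supplier
Acme        77.857143
Initech     74.250000
Vertex     155.000000
Name: price, dtype: float64
reset_index():
  supplier       price
0     Acme   77.857143
1  Initech   74.250000
2   Vertex  155.000000
filter rows where price >= 77:
  supplier       price
0     Acme   77.857143
2   Vertex  155.000000
add column price_x3 = t['price'] * 3:
  supplier       price    price_x3
0     Acme   77.857143  233.571429
2   Vertex  155.000000  465.000000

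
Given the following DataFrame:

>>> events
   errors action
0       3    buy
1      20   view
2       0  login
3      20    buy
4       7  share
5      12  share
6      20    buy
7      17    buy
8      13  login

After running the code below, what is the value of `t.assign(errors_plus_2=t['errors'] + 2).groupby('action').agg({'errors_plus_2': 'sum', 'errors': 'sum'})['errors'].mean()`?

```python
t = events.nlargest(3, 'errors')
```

30.0

take 3 rows with largest errors:
   errors action
1      20   view
3      20    buy
6      20    buy
add column errors_plus_2 = t['errors'] + 2:
   errors action  errors_plus_2
1      20   view             22
3      20    buy             22
6      20    buy             22
group by action: sum(errors_plus_2), sum(errors):
        errors_plus_2  errors
action                       
buy                44      40
view               22      20
Reading off the mean of column 'errors', we get 30.0.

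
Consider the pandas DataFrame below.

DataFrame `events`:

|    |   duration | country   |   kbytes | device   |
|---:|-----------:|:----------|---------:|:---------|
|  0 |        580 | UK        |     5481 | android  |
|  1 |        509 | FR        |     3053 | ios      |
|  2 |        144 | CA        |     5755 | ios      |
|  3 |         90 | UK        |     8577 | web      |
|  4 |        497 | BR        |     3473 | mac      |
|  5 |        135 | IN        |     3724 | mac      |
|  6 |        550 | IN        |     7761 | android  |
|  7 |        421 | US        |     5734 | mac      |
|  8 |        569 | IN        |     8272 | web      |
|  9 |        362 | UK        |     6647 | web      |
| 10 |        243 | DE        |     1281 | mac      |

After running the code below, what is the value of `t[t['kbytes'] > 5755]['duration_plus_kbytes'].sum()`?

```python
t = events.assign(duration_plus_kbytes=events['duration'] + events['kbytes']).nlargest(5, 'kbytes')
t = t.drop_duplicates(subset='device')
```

16978

add column duration_plus_kbytes = events['duration'] + events['kbytes']:
    duration country  kbytes   device  duration_plus_kbytes
0        580      UK    5481  android                  6061
1        509      FR    3053      ios                  3562
2        144      CA    5755      ios                  5899
3         90      UK    8577      web                  8667
4        497      BR    3473      mac                  3970
5        135      IN    3724      mac                  3859
6        550      IN    7761  android                  8311
7        421      US    5734      mac                  6155
8        569      IN    8272      web                  8841
9        362      UK    6647      web                  7009
10       243      DE    1281      mac                  1524
take 5 rows with largest kbytes:
   duration country  kbytes   device  duration_plus_kbytes
3        90      UK    8577      web                  8667
8       569      IN    8272      web                  8841
6       550      IN    7761  android                  8311
9       362      UK    6647      web                  7009
2       144      CA    5755      ios                  5899
drop duplicate device (keep=first):
   duration country  kbytes   device  duration_plus_kbytes
3        90      UK    8577      web                  8667
6       550      IN    7761  android                  8311
2       144      CA    5755      ios                  5899
filter rows where kbytes > 5755:
   duration country  kbytes   device  duration_plus_kbytes
3        90      UK    8577      web                  8667
6       550      IN    7761  android                  8311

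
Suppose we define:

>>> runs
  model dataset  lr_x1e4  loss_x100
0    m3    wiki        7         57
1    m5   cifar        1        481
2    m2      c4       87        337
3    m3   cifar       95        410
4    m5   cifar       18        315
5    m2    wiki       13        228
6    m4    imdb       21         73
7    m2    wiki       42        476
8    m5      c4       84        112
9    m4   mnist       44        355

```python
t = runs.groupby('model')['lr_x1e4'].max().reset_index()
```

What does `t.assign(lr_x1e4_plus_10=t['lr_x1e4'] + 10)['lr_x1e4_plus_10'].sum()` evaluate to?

350

group by model, max of lr_x1e4:
model
m2    87
m3    95
m4    44
m5    84
Name: lr_x1e4, dtype: int64
reset_index():
  model  lr_x1e4
0    m2       87
1    m3       95
2    m4       44
3    m5       84
add column lr_x1e4_plus_10 = t['lr_x1e4'] + 10:
  model  lr_x1e4  lr_x1e4_plus_10
0    m2       87               97
1    m3       95              105
2    m4       44               54
3    m5       84               94
Taking the sum of column 'lr_x1e4_plus_10' gives 350.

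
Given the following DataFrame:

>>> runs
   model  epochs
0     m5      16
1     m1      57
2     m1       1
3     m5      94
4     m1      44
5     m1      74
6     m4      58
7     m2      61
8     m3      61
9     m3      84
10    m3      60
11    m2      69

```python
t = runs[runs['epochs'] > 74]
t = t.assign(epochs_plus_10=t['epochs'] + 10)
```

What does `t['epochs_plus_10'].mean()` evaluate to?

99.0

filter rows where epochs > 74:
  model  epochs
3    m5      94
9    m3      84
add column epochs_plus_10 = t['epochs'] + 10:
  model  epochs  epochs_plus_10
3    m5      94             104
9    m3      84              94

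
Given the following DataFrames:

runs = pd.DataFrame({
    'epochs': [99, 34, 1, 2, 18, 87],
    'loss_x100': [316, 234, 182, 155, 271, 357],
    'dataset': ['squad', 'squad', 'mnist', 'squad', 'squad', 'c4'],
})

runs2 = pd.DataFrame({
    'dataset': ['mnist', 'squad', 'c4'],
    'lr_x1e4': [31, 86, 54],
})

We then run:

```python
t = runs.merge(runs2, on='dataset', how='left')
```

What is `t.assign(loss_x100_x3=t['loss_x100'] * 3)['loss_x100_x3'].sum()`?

merge on 'dataset' (how='left') → 6 rows:
   epochs  loss_x100 dataset  lr_x1e4
0      99        316   squad       86
1      34        234   squad       86
2       1        182   mnist       31
3       2        155   squad       86
4      18        271   squad       86
5      87        357      c4       54
add column loss_x100_x3 = t['loss_x100'] * 3:
   epochs  loss_x100 dataset  lr_x1e4  loss_x100_x3
0      99        316   squad       86           948
1      34        234   squad       86           702
2       1        182   mnist       31           546
3       2        155   squad       86           465
4      18        271   squad       86           813
5      87        357      c4       54          1071
The sum of column 'loss_x100_x3' is 4545.

4545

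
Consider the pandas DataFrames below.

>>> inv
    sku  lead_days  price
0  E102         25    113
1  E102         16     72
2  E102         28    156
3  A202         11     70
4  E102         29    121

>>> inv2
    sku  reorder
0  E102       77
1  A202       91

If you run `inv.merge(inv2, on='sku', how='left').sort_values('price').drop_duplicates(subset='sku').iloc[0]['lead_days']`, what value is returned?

11

merge on 'sku' (how='left') → 5 rows:
    sku  lead_days  price  reorder
0  E102         25    113       77
1  E102         16     72       77
2  E102         28    156       77
3  A202         11     70       91
4  E102         29    121       77
sort by price:
    sku  lead_days  price  reorder
3  A202         11     70       91
1  E102         16     72       77
0  E102         25    113       77
4  E102         29    121       77
2  E102         28    156       77
drop duplicate sku (keep=first):
    sku  lead_days  price  reorder
3  A202         11     70       91
1  E102         16     72       77
So iloc[0]['lead_days'] = 11.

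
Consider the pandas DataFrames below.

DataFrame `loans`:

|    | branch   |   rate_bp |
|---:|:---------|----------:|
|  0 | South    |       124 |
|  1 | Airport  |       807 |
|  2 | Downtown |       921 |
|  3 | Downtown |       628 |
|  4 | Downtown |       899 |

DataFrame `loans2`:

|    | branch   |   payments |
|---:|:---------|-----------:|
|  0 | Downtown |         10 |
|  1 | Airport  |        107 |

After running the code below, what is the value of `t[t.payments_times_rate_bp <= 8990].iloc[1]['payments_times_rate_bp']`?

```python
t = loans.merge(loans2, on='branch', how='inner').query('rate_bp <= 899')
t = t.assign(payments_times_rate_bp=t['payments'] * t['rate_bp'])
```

merge on 'branch' (how='inner') → 4 rows:
     branch  rate_bp  payments
0   Airport      807       107
1  Downtown      921        10
2  Downtown      628        10
3  Downtown      899        10
filter rows where rate_bp <= 899:
     branch  rate_bp  payments
0   Airport      807       107
2  Downtown      628        10
3  Downtown      899        10
add column payments_times_rate_bp = t['payments'] * t['rate_bp']:
     branch  rate_bp  payments  payments_times_rate_bp
0   Airport      807       107                   86349
2  Downtown      628        10                    6280
3  Downtown      899        10                    8990
filter rows where payments_times_rate_bp <= 8990:
     branch  rate_bp  payments  payments_times_rate_bp
2  Downtown      628        10                    6280
3  Downtown      899        10                    8990
value at position 1, column 'payments_times_rate_bp' → 8990

8990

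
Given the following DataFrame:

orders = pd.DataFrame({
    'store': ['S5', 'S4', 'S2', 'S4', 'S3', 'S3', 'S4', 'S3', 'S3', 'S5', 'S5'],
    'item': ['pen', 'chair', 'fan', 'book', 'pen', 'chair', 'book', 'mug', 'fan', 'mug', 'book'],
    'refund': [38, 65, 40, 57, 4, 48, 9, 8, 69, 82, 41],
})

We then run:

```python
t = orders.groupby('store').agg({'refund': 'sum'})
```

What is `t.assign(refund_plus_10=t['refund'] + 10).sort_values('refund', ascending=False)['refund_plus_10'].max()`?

group by store, sum of refund:
       refund
store        
S2         40
S3        129
S4        131
S5        161
add column refund_plus_10 = t['refund'] + 10:
       refund  refund_plus_10
store                        
S2         40              50
S3        129             139
S4        131             141
S5        161             171
sort by refund descending:
       refund  refund_plus_10
store                        
S5        161             171
S4        131             141
S3        129             139
S2         40              50
max of column 'refund_plus_10' → 171

171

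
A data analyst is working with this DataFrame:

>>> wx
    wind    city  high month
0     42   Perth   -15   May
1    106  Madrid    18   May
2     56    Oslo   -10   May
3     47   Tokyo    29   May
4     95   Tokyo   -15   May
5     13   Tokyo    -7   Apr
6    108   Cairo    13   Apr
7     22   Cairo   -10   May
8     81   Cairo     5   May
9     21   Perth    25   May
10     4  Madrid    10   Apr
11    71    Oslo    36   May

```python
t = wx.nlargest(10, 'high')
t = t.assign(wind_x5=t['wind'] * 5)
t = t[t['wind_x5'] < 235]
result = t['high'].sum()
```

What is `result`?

18

take 10 rows with largest high:
    wind    city  high month
11    71    Oslo    36   May
3     47   Tokyo    29   May
9     21   Perth    25   May
1    106  Madrid    18   May
6    108   Cairo    13   Apr
10     4  Madrid    10   Apr
8     81   Cairo     5   May
5     13   Tokyo    -7   Apr
2     56    Oslo   -10   May
7     22   Cairo   -10   May
add column wind_x5 = t['wind'] * 5:
    wind    city  high month  wind_x5
11    71    Oslo    36   May      355
3     47   Tokyo    29   May      235
9     21   Perth    25   May      105
1    106  Madrid    18   May      530
6    108   Cairo    13   Apr      540
10     4  Madrid    10   Apr       20
8     81   Cairo     5   May      405
5     13   Tokyo    -7   Apr       65
2     56    Oslo   -10   May      280
7     22   Cairo   -10   May      110
filter rows where wind_x5 < 235:
    wind    city  high month  wind_x5
9     21   Perth    25   May      105
10     4  Madrid    10   Apr       20
5     13   Tokyo    -7   Apr       65
7     22   Cairo   -10   May      110
Finally, sum of column 'high' = 18.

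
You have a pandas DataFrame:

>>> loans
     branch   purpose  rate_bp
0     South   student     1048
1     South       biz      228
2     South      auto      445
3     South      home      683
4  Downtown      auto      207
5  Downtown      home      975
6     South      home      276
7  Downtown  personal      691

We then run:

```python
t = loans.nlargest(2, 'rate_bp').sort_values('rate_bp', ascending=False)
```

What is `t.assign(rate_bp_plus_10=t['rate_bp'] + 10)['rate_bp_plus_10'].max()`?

1058

take 2 rows with largest rate_bp:
     branch  purpose  rate_bp
0     South  student     1048
5  Downtown     home      975
sort by rate_bp descending:
     branch  purpose  rate_bp
0     South  student     1048
5  Downtown     home      975
add column rate_bp_plus_10 = t['rate_bp'] + 10:
     branch  purpose  rate_bp  rate_bp_plus_10
0     South  student     1048             1058
5  Downtown     home      975              985
max of column 'rate_bp_plus_10' → 1058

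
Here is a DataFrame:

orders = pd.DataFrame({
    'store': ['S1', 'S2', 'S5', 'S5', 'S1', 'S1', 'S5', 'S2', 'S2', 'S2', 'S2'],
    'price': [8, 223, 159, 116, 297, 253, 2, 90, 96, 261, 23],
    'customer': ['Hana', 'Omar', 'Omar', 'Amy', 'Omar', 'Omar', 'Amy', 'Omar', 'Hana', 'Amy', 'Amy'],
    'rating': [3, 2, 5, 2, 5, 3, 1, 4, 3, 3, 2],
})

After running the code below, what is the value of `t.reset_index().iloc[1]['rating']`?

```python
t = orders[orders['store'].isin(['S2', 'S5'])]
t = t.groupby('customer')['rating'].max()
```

3

filter rows where store in ['S2', 'S5']:
   store  price customer  rating
1     S2    223     Omar       2
2     S5    159     Omar       5
3     S5    116      Amy       2
6     S5      2      Amy       1
7     S2     90     Omar       4
8     S2     96     Hana       3
9     S2    261      Amy       3
10    S2     23      Amy       2
group by customer, max of rating:
customer
Amy     3
Hana    3
Omar    5
Name: rating, dtype: int64
reset_index():
  customer  rating
0      Amy       3
1     Hana       3
2     Omar       5
value at position 1, column 'rating' → 3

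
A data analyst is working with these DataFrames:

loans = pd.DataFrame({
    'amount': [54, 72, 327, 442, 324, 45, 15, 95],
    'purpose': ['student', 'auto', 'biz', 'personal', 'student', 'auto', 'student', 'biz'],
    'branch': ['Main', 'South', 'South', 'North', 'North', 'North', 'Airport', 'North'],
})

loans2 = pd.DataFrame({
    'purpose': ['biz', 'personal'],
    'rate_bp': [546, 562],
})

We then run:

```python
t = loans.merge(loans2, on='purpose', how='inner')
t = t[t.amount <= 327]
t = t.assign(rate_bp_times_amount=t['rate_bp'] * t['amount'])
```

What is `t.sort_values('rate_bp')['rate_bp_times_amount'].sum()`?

230412

merge on 'purpose' (how='inner') → 3 rows:
   amount   purpose branch  rate_bp
0     327       biz  South      546
1     442  personal  North      562
2      95       biz  North      546
filter rows where amount <= 327:
   amount purpose branch  rate_bp
0     327     biz  South      546
2      95     biz  North      546
add column rate_bp_times_amount = t['rate_bp'] * t['amount']:
   amount purpose branch  rate_bp  rate_bp_times_amount
0     327     biz  South      546                178542
2      95     biz  North      546                 51870
sort by rate_bp:
   amount purpose branch  rate_bp  rate_bp_times_amount
0     327     biz  South      546                178542
2      95     biz  North      546                 51870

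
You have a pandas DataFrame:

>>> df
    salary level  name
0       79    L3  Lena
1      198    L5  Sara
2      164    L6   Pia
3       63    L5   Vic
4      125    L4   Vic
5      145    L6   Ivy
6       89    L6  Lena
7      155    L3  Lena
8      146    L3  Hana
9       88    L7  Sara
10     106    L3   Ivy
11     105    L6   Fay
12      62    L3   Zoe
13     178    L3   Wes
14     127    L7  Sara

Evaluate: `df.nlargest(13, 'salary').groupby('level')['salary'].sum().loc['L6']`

take 13 rows with largest salary:
    salary level  name
1      198    L5  Sara
13     178    L3   Wes
2      164    L6   Pia
7      155    L3  Lena
8      146    L3  Hana
5      145    L6   Ivy
14     127    L7  Sara
4      125    L4   Vic
10     106    L3   Ivy
11     105    L6   Fay
6       89    L6  Lena
9       88    L7  Sara
0       79    L3  Lena
group by level, sum of salary:
level
L3    664
L4    125
L5    198
L6    503
L7    215
Name: salary, dtype: int64
Then the value at index 'L6': 503

503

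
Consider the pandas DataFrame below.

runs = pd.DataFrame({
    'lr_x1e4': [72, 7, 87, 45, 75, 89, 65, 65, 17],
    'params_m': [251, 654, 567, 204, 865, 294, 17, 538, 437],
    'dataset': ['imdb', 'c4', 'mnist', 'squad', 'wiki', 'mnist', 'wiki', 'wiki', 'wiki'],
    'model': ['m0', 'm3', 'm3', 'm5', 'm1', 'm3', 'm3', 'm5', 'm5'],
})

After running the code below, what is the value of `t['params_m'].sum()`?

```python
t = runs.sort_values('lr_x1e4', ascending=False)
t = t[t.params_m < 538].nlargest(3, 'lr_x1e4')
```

562

sort by lr_x1e4 descending:
   lr_x1e4  params_m dataset model
5       89       294   mnist    m3
2       87       567   mnist    m3
4       75       865    wiki    m1
0       72       251    imdb    m0
6       65        17    wiki    m3
7       65       538    wiki    m5
3       45       204   squad    m5
8       17       437    wiki    m5
1        7       654      c4    m3
filter rows where params_m < 538:
   lr_x1e4  params_m dataset model
5       89       294   mnist    m3
0       72       251    imdb    m0
6       65        17    wiki    m3
3       45       204   squad    m5
8       17       437    wiki    m5
take 3 rows with largest lr_x1e4:
   lr_x1e4  params_m dataset model
5       89       294   mnist    m3
0       72       251    imdb    m0
6       65        17    wiki    m3
Reading off the sum of column 'params_m', we get 562.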